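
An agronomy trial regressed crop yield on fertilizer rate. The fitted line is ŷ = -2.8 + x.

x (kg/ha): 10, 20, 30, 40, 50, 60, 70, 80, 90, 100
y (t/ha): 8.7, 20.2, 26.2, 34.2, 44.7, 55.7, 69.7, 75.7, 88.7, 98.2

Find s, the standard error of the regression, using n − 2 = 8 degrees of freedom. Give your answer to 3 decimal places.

s = 2.278

x=10: ŷ = -2.8 + 10 = 7.2; e = 8.7 − 7.2 = 1.5
x=20: ŷ = -2.8 + 20 = 17.2; e = 20.2 − 17.2 = 3
x=30: ŷ = -2.8 + 30 = 27.2; e = 26.2 − 27.2 = -1
x=40: ŷ = -2.8 + 40 = 37.2; e = 34.2 − 37.2 = -3
x=50: ŷ = -2.8 + 50 = 47.2; e = 44.7 − 47.2 = -2.5
x=60: ŷ = -2.8 + 60 = 57.2; e = 55.7 − 57.2 = -1.5
x=70: ŷ = -2.8 + 70 = 67.2; e = 69.7 − 67.2 = 2.5
x=80: ŷ = -2.8 + 80 = 77.2; e = 75.7 − 77.2 = -1.5
x=90: ŷ = -2.8 + 90 = 87.2; e = 88.7 − 87.2 = 1.5
x=100: ŷ = -2.8 + 100 = 97.2; e = 98.2 − 97.2 = 1
SSE = 2.25 + 9 + 1 + 9 + 6.25 + 2.25 + 6.25 + 2.25 + 2.25 + 1 = 41.5
s = √(41.5/8) = √5.1875 ≈ 2.278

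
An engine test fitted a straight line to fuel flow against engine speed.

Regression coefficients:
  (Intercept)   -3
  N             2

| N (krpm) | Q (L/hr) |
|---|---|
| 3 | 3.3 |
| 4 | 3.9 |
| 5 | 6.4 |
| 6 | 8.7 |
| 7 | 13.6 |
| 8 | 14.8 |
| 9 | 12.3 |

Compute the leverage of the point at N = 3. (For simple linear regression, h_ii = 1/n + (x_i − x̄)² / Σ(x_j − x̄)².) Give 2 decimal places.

h = 0.46

N̄ = (3 + 4 + 5 + 6 + 7 + 8 + 9)/7 = 6
Σ(N − N̄)² = 9 + 4 + 1 + 0 + 1 + 4 + 9 = 28
h = 1/7 + (-3)²/28 = 0.142857 + 0.321429 = 0.46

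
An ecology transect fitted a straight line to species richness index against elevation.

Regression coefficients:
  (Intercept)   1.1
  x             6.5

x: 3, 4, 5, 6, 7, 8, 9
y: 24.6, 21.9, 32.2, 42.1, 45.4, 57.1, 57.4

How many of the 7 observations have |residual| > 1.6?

5

x=3: ŷ = 1.1 + 6.5·3 = 20.6; r = 24.6 − 20.6 = 4
x=4: ŷ = 1.1 + 6.5·4 = 27.1; r = 21.9 − 27.1 = -5.2
x=5: ŷ = 1.1 + 6.5·5 = 33.6; r = 32.2 − 33.6 = -1.4
x=6: ŷ = 1.1 + 6.5·6 = 40.1; r = 42.1 − 40.1 = 2
x=7: ŷ = 1.1 + 6.5·7 = 46.6; r = 45.4 − 46.6 = -1.2
x=8: ŷ = 1.1 + 6.5·8 = 53.1; r = 57.1 − 53.1 = 4
x=9: ŷ = 1.1 + 6.5·9 = 59.6; r = 57.4 − 59.6 = -2.2
|r| > 1.6: x=3 (|r|=4), x=4 (|r|=5.2), x=6 (|r|=2), x=8 (|r|=4), x=9 (|r|=2.2) → 5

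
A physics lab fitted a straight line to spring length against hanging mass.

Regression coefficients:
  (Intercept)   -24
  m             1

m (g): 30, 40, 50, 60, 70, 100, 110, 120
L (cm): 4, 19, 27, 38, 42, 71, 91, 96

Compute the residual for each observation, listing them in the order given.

-2, 3, 1, 2, -4, -5, 5, 0

m=30: ŷ = -24 + 30 = 6; e = 4 − 6 = -2
m=40: ŷ = -24 + 40 = 16; e = 19 − 16 = 3
m=50: ŷ = -24 + 50 = 26; e = 27 − 26 = 1
m=60: ŷ = -24 + 60 = 36; e = 38 − 36 = 2
m=70: ŷ = -24 + 70 = 46; e = 42 − 46 = -4
m=100: ŷ = -24 + 100 = 76; e = 71 − 76 = -5
m=110: ŷ = -24 + 110 = 86; e = 91 − 86 = 5
m=120: ŷ = -24 + 120 = 96; e = 96 − 96 = 0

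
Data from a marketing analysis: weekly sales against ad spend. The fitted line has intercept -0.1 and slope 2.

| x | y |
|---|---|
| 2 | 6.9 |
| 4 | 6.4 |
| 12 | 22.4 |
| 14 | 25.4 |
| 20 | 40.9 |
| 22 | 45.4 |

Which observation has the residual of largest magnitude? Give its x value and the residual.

x=2: ŷ = -0.1 + 2·2 = 3.9; e = 6.9 − 3.9 = 3
x=4: ŷ = -0.1 + 2·4 = 7.9; e = 6.4 − 7.9 = -1.5
x=12: ŷ = -0.1 + 2·12 = 23.9; e = 22.4 − 23.9 = -1.5
x=14: ŷ = -0.1 + 2·14 = 27.9; e = 25.4 − 27.9 = -2.5
x=20: ŷ = -0.1 + 2·20 = 39.9; e = 40.9 − 39.9 = 1
x=22: ŷ = -0.1 + 2·22 = 43.9; e = 45.4 − 43.9 = 1.5
Largest |e| is 3 at x = 2, residual 3.

x = 2, e = 3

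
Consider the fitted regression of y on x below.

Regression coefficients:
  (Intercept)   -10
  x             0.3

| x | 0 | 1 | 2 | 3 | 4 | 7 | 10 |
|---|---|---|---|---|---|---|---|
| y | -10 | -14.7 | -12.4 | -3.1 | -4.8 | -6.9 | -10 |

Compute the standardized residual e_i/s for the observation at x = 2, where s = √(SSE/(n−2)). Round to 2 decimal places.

-0.68

x=0: ŷ = -10 + 0.3·0 = -10; e = -10 − (-10) = 0
x=1: ŷ = -10 + 0.3·1 = -9.7; e = -14.7 − (-9.7) = -5
x=2: ŷ = -10 + 0.3·2 = -9.4; e = -12.4 − (-9.4) = -3
x=3: ŷ = -10 + 0.3·3 = -9.1; e = -3.1 − (-9.1) = 6
x=4: ŷ = -10 + 0.3·4 = -8.8; e = -4.8 − (-8.8) = 4
x=7: ŷ = -10 + 0.3·7 = -7.9; e = -6.9 − (-7.9) = 1
x=10: ŷ = -10 + 0.3·10 = -7; e = -10 − (-7) = -3
SSE = 0 + 25 + 9 + 36 + 16 + 1 + 9 = 96
s = √(96/5) = 4.38178
e/s = -3 / 4.38178 = -0.68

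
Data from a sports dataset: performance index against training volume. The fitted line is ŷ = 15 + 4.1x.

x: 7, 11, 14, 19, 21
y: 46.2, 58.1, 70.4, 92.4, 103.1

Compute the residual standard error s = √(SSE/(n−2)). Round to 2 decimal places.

x=7: ŷ = 15 + 4.1·7 = 43.7; r = 46.2 − 43.7 = 2.5
x=11: ŷ = 15 + 4.1·11 = 60.1; r = 58.1 − 60.1 = -2
x=14: ŷ = 15 + 4.1·14 = 72.4; r = 70.4 − 72.4 = -2
x=19: ŷ = 15 + 4.1·19 = 92.9; r = 92.4 − 92.9 = -0.5
x=21: ŷ = 15 + 4.1·21 = 101.1; r = 103.1 − 101.1 = 2
SSE = 6.25 + 4 + 4 + 0.25 + 4 = 18.5
s = √(18.5/3) = √6.16667 ≈ 2.48

s = 2.48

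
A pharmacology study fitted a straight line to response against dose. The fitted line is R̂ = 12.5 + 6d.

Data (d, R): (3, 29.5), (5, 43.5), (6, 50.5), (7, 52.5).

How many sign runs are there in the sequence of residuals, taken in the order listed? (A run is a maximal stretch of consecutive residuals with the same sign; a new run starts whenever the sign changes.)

3 runs

d=3: R̂ = 12.5 + 6·3 = 30.5; e = 29.5 − 30.5 = -1
d=5: R̂ = 12.5 + 6·5 = 42.5; e = 43.5 − 42.5 = 1
d=6: R̂ = 12.5 + 6·6 = 48.5; e = 50.5 − 48.5 = 2
d=7: R̂ = 12.5 + 6·7 = 54.5; e = 52.5 − 54.5 = -2
Signs: − + + −
Runs: −×1, +×2, −×1 → 3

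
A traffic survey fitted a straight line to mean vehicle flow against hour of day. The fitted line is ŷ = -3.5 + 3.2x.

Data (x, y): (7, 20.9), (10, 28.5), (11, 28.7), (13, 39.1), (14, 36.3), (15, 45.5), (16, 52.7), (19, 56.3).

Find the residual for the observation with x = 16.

r = 5

ŷ = -3.5 + 3.2·16 = 47.7
r = 52.7 − 47.7 = 5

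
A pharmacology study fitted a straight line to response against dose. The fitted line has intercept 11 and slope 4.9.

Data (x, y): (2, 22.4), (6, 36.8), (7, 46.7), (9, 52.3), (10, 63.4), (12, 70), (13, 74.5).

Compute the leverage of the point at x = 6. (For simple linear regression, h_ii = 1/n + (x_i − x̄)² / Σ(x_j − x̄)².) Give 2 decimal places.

h = 0.21

x̄ = (2 + 6 + 7 + 9 + 10 + 12 + 13)/7 = 8.42857
Σ(x − x̄)² = 41.3265 + 5.89796 + 2.04082 + 0.326531 + 2.46939 + 12.7551 + 20.898 = 85.7143
h = 1/7 + (-2.42857)²/85.7143 = 0.142857 + 0.0688095 = 0.21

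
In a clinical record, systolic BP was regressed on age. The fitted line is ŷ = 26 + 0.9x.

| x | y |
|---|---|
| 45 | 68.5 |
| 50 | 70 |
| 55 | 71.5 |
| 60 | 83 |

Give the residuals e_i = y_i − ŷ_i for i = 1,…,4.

2, -1, -4, 3

x=45: ŷ = 26 + 0.9·45 = 66.5; e = 68.5 − 66.5 = 2
x=50: ŷ = 26 + 0.9·50 = 71; e = 70 − 71 = -1
x=55: ŷ = 26 + 0.9·55 = 75.5; e = 71.5 − 75.5 = -4
x=60: ŷ = 26 + 0.9·60 = 80; e = 83 − 80 = 3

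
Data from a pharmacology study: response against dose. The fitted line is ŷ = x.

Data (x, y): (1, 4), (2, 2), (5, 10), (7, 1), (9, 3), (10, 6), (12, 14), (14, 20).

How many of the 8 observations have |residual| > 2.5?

x=1: ŷ = 1 = 1; e = 4 − 1 = 3
x=2: ŷ = 2 = 2; e = 2 − 2 = 0
x=5: ŷ = 5 = 5; e = 10 − 5 = 5
x=7: ŷ = 7 = 7; e = 1 − 7 = -6
x=9: ŷ = 9 = 9; e = 3 − 9 = -6
x=10: ŷ = 10 = 10; e = 6 − 10 = -4
x=12: ŷ = 12 = 12; e = 14 − 12 = 2
x=14: ŷ = 14 = 14; e = 20 − 14 = 6
|e| > 2.5: x=1 (|e|=3), x=5 (|e|=5), x=7 (|e|=6), x=9 (|e|=6), x=10 (|e|=4), x=14 (|e|=6) → 6

6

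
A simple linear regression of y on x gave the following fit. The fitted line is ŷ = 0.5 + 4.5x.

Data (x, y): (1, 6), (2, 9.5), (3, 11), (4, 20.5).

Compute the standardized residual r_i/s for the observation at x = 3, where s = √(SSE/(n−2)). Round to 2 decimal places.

x=1: ŷ = 0.5 + 4.5·1 = 5; r = 6 − 5 = 1
x=2: ŷ = 0.5 + 4.5·2 = 9.5; r = 9.5 − 9.5 = 0
x=3: ŷ = 0.5 + 4.5·3 = 14; r = 11 − 14 = -3
x=4: ŷ = 0.5 + 4.5·4 = 18.5; r = 20.5 − 18.5 = 2
SSE = 1 + 0 + 9 + 4 = 14
s = √(14/2) = 2.64575
r/s = -3 / 2.64575 = -1.13

-1.13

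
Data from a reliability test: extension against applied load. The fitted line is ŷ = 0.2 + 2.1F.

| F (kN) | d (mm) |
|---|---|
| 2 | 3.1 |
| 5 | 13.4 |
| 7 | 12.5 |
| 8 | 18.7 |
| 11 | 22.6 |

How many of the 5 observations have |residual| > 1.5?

3

F=2: ŷ = 0.2 + 2.1·2 = 4.4; r = 3.1 − 4.4 = -1.3
F=5: ŷ = 0.2 + 2.1·5 = 10.7; r = 13.4 − 10.7 = 2.7
F=7: ŷ = 0.2 + 2.1·7 = 14.9; r = 12.5 − 14.9 = -2.4
F=8: ŷ = 0.2 + 2.1·8 = 17; r = 18.7 − 17 = 1.7
F=11: ŷ = 0.2 + 2.1·11 = 23.3; r = 22.6 − 23.3 = -0.7
|r| > 1.5: F=5 (|r|=2.7), F=7 (|r|=2.4), F=8 (|r|=1.7) → 3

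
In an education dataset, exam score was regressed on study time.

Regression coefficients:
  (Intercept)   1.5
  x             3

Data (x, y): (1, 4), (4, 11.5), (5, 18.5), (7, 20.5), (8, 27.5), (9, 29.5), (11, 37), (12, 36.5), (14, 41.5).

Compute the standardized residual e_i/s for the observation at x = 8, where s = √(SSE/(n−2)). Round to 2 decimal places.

x=1: ŷ = 1.5 + 3·1 = 4.5; e = 4 − 4.5 = -0.5
x=4: ŷ = 1.5 + 3·4 = 13.5; e = 11.5 − 13.5 = -2
x=5: ŷ = 1.5 + 3·5 = 16.5; e = 18.5 − 16.5 = 2
x=7: ŷ = 1.5 + 3·7 = 22.5; e = 20.5 − 22.5 = -2
x=8: ŷ = 1.5 + 3·8 = 25.5; e = 27.5 − 25.5 = 2
x=9: ŷ = 1.5 + 3·9 = 28.5; e = 29.5 − 28.5 = 1
x=11: ŷ = 1.5 + 3·11 = 34.5; e = 37 − 34.5 = 2.5
x=12: ŷ = 1.5 + 3·12 = 37.5; e = 36.5 − 37.5 = -1
x=14: ŷ = 1.5 + 3·14 = 43.5; e = 41.5 − 43.5 = -2
SSE = 0.25 + 4 + 4 + 4 + 4 + 1 + 6.25 + 1 + 4 = 28.5
s = √(28.5/7) = 2.01778
e/s = 2 / 2.01778 = 0.99

0.99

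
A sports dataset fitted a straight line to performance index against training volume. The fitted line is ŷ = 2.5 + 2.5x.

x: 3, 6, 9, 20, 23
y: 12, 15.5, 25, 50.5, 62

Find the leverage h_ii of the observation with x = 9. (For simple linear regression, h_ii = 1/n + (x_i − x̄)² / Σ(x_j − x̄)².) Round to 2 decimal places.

h = 0.23

x̄ = (3 + 6 + 9 + 20 + 23)/5 = 12.2
Σ(x − x̄)² = 84.64 + 38.44 + 10.24 + 60.84 + 116.64 = 310.8
h = 1/5 + (-3.2)²/310.8 = 0.2 + 0.0329472 = 0.23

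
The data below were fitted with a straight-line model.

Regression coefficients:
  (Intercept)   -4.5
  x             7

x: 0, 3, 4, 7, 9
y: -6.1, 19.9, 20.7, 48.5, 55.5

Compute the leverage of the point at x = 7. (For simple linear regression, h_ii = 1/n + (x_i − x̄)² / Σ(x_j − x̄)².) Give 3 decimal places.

x̄ = (0 + 3 + 4 + 7 + 9)/5 = 4.6
Σ(x − x̄)² = 21.16 + 2.56 + 0.36 + 5.76 + 19.36 = 49.2
h = 1/5 + (2.4)²/49.2 = 0.2 + 0.117073 = 0.317

h = 0.317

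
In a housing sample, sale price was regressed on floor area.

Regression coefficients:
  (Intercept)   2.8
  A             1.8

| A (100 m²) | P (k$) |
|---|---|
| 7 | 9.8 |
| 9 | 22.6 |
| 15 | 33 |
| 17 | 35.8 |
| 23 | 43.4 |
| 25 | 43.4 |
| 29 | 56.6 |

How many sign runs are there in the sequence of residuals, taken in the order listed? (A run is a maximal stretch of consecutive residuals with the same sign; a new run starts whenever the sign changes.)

4 runs

A=7: P̂ = 2.8 + 1.8·7 = 15.4; r = 9.8 − 15.4 = -5.6
A=9: P̂ = 2.8 + 1.8·9 = 19; r = 22.6 − 19 = 3.6
A=15: P̂ = 2.8 + 1.8·15 = 29.8; r = 33 − 29.8 = 3.2
A=17: P̂ = 2.8 + 1.8·17 = 33.4; r = 35.8 − 33.4 = 2.4
A=23: P̂ = 2.8 + 1.8·23 = 44.2; r = 43.4 − 44.2 = -0.8
A=25: P̂ = 2.8 + 1.8·25 = 47.8; r = 43.4 − 47.8 = -4.4
A=29: P̂ = 2.8 + 1.8·29 = 55; r = 56.6 − 55 = 1.6
Signs: − + + + − − +
Runs: −×1, +×3, −×2, +×1 → 4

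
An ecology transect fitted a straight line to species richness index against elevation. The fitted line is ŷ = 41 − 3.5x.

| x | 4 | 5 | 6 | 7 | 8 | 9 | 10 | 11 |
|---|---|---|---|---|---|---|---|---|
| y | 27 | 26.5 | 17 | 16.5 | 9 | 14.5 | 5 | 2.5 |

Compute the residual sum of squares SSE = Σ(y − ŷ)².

SSE = 60

x=4: ŷ = 41 − 3.5·4 = 27; r = 27 − 27 = 0
x=5: ŷ = 41 − 3.5·5 = 23.5; r = 26.5 − 23.5 = 3
x=6: ŷ = 41 − 3.5·6 = 20; r = 17 − 20 = -3
x=7: ŷ = 41 − 3.5·7 = 16.5; r = 16.5 − 16.5 = 0
x=8: ŷ = 41 − 3.5·8 = 13; r = 9 − 13 = -4
x=9: ŷ = 41 − 3.5·9 = 9.5; r = 14.5 − 9.5 = 5
x=10: ŷ = 41 − 3.5·10 = 6; r = 5 − 6 = -1
x=11: ŷ = 41 − 3.5·11 = 2.5; r = 2.5 − 2.5 = 0
SSE = 0 + 9 + 9 + 0 + 16 + 25 + 1 + 0 = 60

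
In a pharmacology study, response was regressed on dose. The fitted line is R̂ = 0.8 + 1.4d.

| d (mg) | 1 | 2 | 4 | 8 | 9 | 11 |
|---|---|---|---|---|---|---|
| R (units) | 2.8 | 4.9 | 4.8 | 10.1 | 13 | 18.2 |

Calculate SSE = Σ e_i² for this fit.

SSE = 12.38

d=1: R̂ = 0.8 + 1.4·1 = 2.2; e = 2.8 − 2.2 = 0.6
d=2: R̂ = 0.8 + 1.4·2 = 3.6; e = 4.9 − 3.6 = 1.3
d=4: R̂ = 0.8 + 1.4·4 = 6.4; e = 4.8 − 6.4 = -1.6
d=8: R̂ = 0.8 + 1.4·8 = 12; e = 10.1 − 12 = -1.9
d=9: R̂ = 0.8 + 1.4·9 = 13.4; e = 13 − 13.4 = -0.4
d=11: R̂ = 0.8 + 1.4·11 = 16.2; e = 18.2 − 16.2 = 2
SSE = 0.36 + 1.69 + 2.56 + 3.61 + 0.16 + 4 = 12.38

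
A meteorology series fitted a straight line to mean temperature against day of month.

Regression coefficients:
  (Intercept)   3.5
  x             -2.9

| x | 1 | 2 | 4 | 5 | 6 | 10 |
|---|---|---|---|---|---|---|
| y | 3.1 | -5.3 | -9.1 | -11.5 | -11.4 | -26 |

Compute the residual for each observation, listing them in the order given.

x=1: ŷ = 3.5 − 2.9·1 = 0.6; r = 3.1 − 0.6 = 2.5
x=2: ŷ = 3.5 − 2.9·2 = -2.3; r = -5.3 − (-2.3) = -3
x=4: ŷ = 3.5 − 2.9·4 = -8.1; r = -9.1 − (-8.1) = -1
x=5: ŷ = 3.5 − 2.9·5 = -11; r = -11.5 − (-11) = -0.5
x=6: ŷ = 3.5 − 2.9·6 = -13.9; r = -11.4 − (-13.9) = 2.5
x=10: ŷ = 3.5 − 2.9·10 = -25.5; r = -26 − (-25.5) = -0.5

2.5, -3, -1, -0.5, 2.5, -0.5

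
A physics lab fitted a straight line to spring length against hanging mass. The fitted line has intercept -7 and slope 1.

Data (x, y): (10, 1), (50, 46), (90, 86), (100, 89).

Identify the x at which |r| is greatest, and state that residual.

x = 100, r = -4

x=10: ŷ = -7 + 10 = 3; r = 1 − 3 = -2
x=50: ŷ = -7 + 50 = 43; r = 46 − 43 = 3
x=90: ŷ = -7 + 90 = 83; r = 86 − 83 = 3
x=100: ŷ = -7 + 100 = 93; r = 89 − 93 = -4
Largest |r| is 4 at x = 100, residual -4.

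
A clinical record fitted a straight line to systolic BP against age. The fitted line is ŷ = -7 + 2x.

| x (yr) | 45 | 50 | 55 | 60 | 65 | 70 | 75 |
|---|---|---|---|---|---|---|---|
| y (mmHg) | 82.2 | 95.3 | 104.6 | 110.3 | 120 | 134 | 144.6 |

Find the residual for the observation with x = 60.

e = -2.7

ŷ = -7 + 2·60 = 113
e = 110.3 − 113 = -2.7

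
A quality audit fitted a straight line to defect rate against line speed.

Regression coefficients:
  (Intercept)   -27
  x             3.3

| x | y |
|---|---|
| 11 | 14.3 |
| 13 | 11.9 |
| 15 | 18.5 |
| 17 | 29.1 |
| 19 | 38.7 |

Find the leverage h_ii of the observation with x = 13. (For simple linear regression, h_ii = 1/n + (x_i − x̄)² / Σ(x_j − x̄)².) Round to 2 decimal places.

x̄ = (11 + 13 + 15 + 17 + 19)/5 = 15
Σ(x − x̄)² = 16 + 4 + 0 + 4 + 16 = 40
h = 1/5 + (-2)²/40 = 0.2 + 0.1 = 0.30

h = 0.30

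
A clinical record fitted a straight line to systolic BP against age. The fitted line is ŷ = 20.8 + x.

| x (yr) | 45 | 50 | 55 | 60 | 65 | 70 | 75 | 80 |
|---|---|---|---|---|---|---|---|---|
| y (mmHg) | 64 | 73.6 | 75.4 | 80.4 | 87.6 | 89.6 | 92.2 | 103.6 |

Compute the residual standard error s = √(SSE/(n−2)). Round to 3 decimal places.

s = 2.479

x=45: ŷ = 20.8 + 45 = 65.8; e = 64 − 65.8 = -1.8
x=50: ŷ = 20.8 + 50 = 70.8; e = 73.6 − 70.8 = 2.8
x=55: ŷ = 20.8 + 55 = 75.8; e = 75.4 − 75.8 = -0.4
x=60: ŷ = 20.8 + 60 = 80.8; e = 80.4 − 80.8 = -0.4
x=65: ŷ = 20.8 + 65 = 85.8; e = 87.6 − 85.8 = 1.8
x=70: ŷ = 20.8 + 70 = 90.8; e = 89.6 − 90.8 = -1.2
x=75: ŷ = 20.8 + 75 = 95.8; e = 92.2 − 95.8 = -3.6
x=80: ŷ = 20.8 + 80 = 100.8; e = 103.6 − 100.8 = 2.8
SSE = 3.24 + 7.84 + 0.16 + 0.16 + 3.24 + 1.44 + 12.96 + 7.84 = 36.88
s = √(36.88/6) = √6.14667 ≈ 2.479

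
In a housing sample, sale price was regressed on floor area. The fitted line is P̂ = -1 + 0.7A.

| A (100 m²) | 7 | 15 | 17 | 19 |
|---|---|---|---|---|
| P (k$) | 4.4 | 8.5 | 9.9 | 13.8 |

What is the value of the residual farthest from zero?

A=7: P̂ = -1 + 0.7·7 = 3.9; e = 4.4 − 3.9 = 0.5
A=15: P̂ = -1 + 0.7·15 = 9.5; e = 8.5 − 9.5 = -1
A=17: P̂ = -1 + 0.7·17 = 10.9; e = 9.9 − 10.9 = -1
A=19: P̂ = -1 + 0.7·19 = 12.3; e = 13.8 − 12.3 = 1.5
Largest |e| is 1.5 at A = 19, residual 1.5.

e = 1.5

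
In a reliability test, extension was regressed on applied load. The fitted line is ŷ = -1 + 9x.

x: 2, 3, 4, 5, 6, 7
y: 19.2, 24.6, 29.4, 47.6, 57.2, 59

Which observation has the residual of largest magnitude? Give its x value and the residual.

x = 4, e = -5.6

x=2: ŷ = -1 + 9·2 = 17; e = 19.2 − 17 = 2.2
x=3: ŷ = -1 + 9·3 = 26; e = 24.6 − 26 = -1.4
x=4: ŷ = -1 + 9·4 = 35; e = 29.4 − 35 = -5.6
x=5: ŷ = -1 + 9·5 = 44; e = 47.6 − 44 = 3.6
x=6: ŷ = -1 + 9·6 = 53; e = 57.2 − 53 = 4.2
x=7: ŷ = -1 + 9·7 = 62; e = 59 − 62 = -3
Largest |e| is 5.6 at x = 4, residual -5.6.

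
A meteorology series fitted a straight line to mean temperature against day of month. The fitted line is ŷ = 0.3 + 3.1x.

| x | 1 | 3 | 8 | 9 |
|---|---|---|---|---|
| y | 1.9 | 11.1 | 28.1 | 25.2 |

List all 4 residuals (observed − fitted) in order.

x=1: ŷ = 0.3 + 3.1·1 = 3.4; r = 1.9 − 3.4 = -1.5
x=3: ŷ = 0.3 + 3.1·3 = 9.6; r = 11.1 − 9.6 = 1.5
x=8: ŷ = 0.3 + 3.1·8 = 25.1; r = 28.1 − 25.1 = 3
x=9: ŷ = 0.3 + 3.1·9 = 28.2; r = 25.2 − 28.2 = -3

-1.5, 1.5, 3, -3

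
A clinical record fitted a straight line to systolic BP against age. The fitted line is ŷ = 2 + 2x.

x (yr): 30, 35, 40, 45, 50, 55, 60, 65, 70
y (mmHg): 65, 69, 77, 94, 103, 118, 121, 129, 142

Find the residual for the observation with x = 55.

ŷ = 2 + 2·55 = 112
e = 118 − 112 = 6

e = 6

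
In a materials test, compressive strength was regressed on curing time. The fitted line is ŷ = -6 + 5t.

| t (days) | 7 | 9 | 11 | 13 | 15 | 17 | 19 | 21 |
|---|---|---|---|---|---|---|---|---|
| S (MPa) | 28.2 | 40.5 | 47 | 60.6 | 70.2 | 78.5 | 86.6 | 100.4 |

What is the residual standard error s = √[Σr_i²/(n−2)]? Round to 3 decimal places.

s = 1.773

t=7: ŷ = -6 + 5·7 = 29; r = 28.2 − 29 = -0.8
t=9: ŷ = -6 + 5·9 = 39; r = 40.5 − 39 = 1.5
t=11: ŷ = -6 + 5·11 = 49; r = 47 − 49 = -2
t=13: ŷ = -6 + 5·13 = 59; r = 60.6 − 59 = 1.6
t=15: ŷ = -6 + 5·15 = 69; r = 70.2 − 69 = 1.2
t=17: ŷ = -6 + 5·17 = 79; r = 78.5 − 79 = -0.5
t=19: ŷ = -6 + 5·19 = 89; r = 86.6 − 89 = -2.4
t=21: ŷ = -6 + 5·21 = 99; r = 100.4 − 99 = 1.4
SSE = 0.64 + 2.25 + 4 + 2.56 + 1.44 + 0.25 + 5.76 + 1.96 = 18.86
s = √(18.86/6) = √3.14333 ≈ 1.773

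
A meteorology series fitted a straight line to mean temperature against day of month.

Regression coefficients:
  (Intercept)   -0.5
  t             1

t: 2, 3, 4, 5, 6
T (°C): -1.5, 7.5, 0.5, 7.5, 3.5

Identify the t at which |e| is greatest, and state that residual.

t=2: ŷ = -0.5 + 2 = 1.5; e = -1.5 − 1.5 = -3
t=3: ŷ = -0.5 + 3 = 2.5; e = 7.5 − 2.5 = 5
t=4: ŷ = -0.5 + 4 = 3.5; e = 0.5 − 3.5 = -3
t=5: ŷ = -0.5 + 5 = 4.5; e = 7.5 − 4.5 = 3
t=6: ŷ = -0.5 + 6 = 5.5; e = 3.5 − 5.5 = -2
Largest |e| is 5 at t = 3, residual 5.

t = 3, e = 5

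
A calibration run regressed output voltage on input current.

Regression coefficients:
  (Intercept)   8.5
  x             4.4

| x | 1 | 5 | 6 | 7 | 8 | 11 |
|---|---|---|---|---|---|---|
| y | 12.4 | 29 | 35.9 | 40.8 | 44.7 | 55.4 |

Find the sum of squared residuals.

x=1: ŷ = 8.5 + 4.4·1 = 12.9; r = 12.4 − 12.9 = -0.5
x=5: ŷ = 8.5 + 4.4·5 = 30.5; r = 29 − 30.5 = -1.5
x=6: ŷ = 8.5 + 4.4·6 = 34.9; r = 35.9 − 34.9 = 1
x=7: ŷ = 8.5 + 4.4·7 = 39.3; r = 40.8 − 39.3 = 1.5
x=8: ŷ = 8.5 + 4.4·8 = 43.7; r = 44.7 − 43.7 = 1
x=11: ŷ = 8.5 + 4.4·11 = 56.9; r = 55.4 − 56.9 = -1.5
SSE = 0.25 + 2.25 + 1 + 2.25 + 1 + 2.25 = 9

SSE = 9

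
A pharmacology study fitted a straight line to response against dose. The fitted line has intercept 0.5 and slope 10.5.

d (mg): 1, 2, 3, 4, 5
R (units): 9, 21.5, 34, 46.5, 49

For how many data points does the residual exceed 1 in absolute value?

d=1: R̂ = 0.5 + 10.5·1 = 11; e = 9 − 11 = -2
d=2: R̂ = 0.5 + 10.5·2 = 21.5; e = 21.5 − 21.5 = 0
d=3: R̂ = 0.5 + 10.5·3 = 32; e = 34 − 32 = 2
d=4: R̂ = 0.5 + 10.5·4 = 42.5; e = 46.5 − 42.5 = 4
d=5: R̂ = 0.5 + 10.5·5 = 53; e = 49 − 53 = -4
|e| > 1: d=1 (|e|=2), d=3 (|e|=2), d=4 (|e|=4), d=5 (|e|=4) → 4

4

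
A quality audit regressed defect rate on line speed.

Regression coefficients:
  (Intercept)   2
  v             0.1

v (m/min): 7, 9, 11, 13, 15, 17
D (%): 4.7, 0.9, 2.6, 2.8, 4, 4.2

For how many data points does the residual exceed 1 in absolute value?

2

v=7: ŷ = 2 + 0.1·7 = 2.7; e = 4.7 − 2.7 = 2
v=9: ŷ = 2 + 0.1·9 = 2.9; e = 0.9 − 2.9 = -2
v=11: ŷ = 2 + 0.1·11 = 3.1; e = 2.6 − 3.1 = -0.5
v=13: ŷ = 2 + 0.1·13 = 3.3; e = 2.8 − 3.3 = -0.5
v=15: ŷ = 2 + 0.1·15 = 3.5; e = 4 − 3.5 = 0.5
v=17: ŷ = 2 + 0.1·17 = 3.7; e = 4.2 − 3.7 = 0.5
|e| > 1: v=7 (|e|=2), v=9 (|e|=2) → 2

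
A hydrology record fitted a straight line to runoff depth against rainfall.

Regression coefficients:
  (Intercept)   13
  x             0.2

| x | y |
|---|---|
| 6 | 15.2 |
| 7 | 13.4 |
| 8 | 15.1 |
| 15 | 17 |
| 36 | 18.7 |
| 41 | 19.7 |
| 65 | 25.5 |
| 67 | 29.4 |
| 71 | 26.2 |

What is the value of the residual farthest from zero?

r = 3

x=6: ŷ = 13 + 0.2·6 = 14.2; r = 15.2 − 14.2 = 1
x=7: ŷ = 13 + 0.2·7 = 14.4; r = 13.4 − 14.4 = -1
x=8: ŷ = 13 + 0.2·8 = 14.6; r = 15.1 − 14.6 = 0.5
x=15: ŷ = 13 + 0.2·15 = 16; r = 17 − 16 = 1
x=36: ŷ = 13 + 0.2·36 = 20.2; r = 18.7 − 20.2 = -1.5
x=41: ŷ = 13 + 0.2·41 = 21.2; r = 19.7 − 21.2 = -1.5
x=65: ŷ = 13 + 0.2·65 = 26; r = 25.5 − 26 = -0.5
x=67: ŷ = 13 + 0.2·67 = 26.4; r = 29.4 − 26.4 = 3
x=71: ŷ = 13 + 0.2·71 = 27.2; r = 26.2 − 27.2 = -1
Largest |r| is 3 at x = 67, residual 3.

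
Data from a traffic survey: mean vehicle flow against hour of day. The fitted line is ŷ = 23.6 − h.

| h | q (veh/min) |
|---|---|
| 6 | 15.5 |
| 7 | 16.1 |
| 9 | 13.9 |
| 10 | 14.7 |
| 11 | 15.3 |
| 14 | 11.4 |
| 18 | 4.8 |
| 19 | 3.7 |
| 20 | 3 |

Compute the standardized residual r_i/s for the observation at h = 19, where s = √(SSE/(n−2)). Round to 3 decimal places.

h=6: ŷ = 23.6 − 6 = 17.6; r = 15.5 − 17.6 = -2.1
h=7: ŷ = 23.6 − 7 = 16.6; r = 16.1 − 16.6 = -0.5
h=9: ŷ = 23.6 − 9 = 14.6; r = 13.9 − 14.6 = -0.7
h=10: ŷ = 23.6 − 10 = 13.6; r = 14.7 − 13.6 = 1.1
h=11: ŷ = 23.6 − 11 = 12.6; r = 15.3 − 12.6 = 2.7
h=14: ŷ = 23.6 − 14 = 9.6; r = 11.4 − 9.6 = 1.8
h=18: ŷ = 23.6 − 18 = 5.6; r = 4.8 − 5.6 = -0.8
h=19: ŷ = 23.6 − 19 = 4.6; r = 3.7 − 4.6 = -0.9
h=20: ŷ = 23.6 − 20 = 3.6; r = 3 − 3.6 = -0.6
SSE = 4.41 + 0.25 + 0.49 + 1.21 + 7.29 + 3.24 + 0.64 + 0.81 + 0.36 = 18.7
s = √(18.7/7) = 1.63445
r/s = -0.9 / 1.63445 = -0.551

-0.551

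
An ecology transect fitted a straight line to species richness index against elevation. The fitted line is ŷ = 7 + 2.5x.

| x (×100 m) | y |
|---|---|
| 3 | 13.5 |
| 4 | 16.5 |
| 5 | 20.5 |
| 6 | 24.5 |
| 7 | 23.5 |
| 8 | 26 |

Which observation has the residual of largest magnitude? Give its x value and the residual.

x=3: ŷ = 7 + 2.5·3 = 14.5; e = 13.5 − 14.5 = -1
x=4: ŷ = 7 + 2.5·4 = 17; e = 16.5 − 17 = -0.5
x=5: ŷ = 7 + 2.5·5 = 19.5; e = 20.5 − 19.5 = 1
x=6: ŷ = 7 + 2.5·6 = 22; e = 24.5 − 22 = 2.5
x=7: ŷ = 7 + 2.5·7 = 24.5; e = 23.5 − 24.5 = -1
x=8: ŷ = 7 + 2.5·8 = 27; e = 26 − 27 = -1
Largest |e| is 2.5 at x = 6, residual 2.5.

x = 6, e = 2.5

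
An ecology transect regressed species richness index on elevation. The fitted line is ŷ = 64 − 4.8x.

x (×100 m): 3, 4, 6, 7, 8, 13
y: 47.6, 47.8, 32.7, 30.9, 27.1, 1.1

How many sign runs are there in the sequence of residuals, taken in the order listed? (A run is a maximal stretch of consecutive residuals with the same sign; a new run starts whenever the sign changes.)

x=3: ŷ = 64 − 4.8·3 = 49.6; r = 47.6 − 49.6 = -2
x=4: ŷ = 64 − 4.8·4 = 44.8; r = 47.8 − 44.8 = 3
x=6: ŷ = 64 − 4.8·6 = 35.2; r = 32.7 − 35.2 = -2.5
x=7: ŷ = 64 − 4.8·7 = 30.4; r = 30.9 − 30.4 = 0.5
x=8: ŷ = 64 − 4.8·8 = 25.6; r = 27.1 − 25.6 = 1.5
x=13: ŷ = 64 − 4.8·13 = 1.6; r = 1.1 − 1.6 = -0.5
Signs: − + − + + −
Runs: −×1, +×1, −×1, +×2, −×1 → 5

5 runs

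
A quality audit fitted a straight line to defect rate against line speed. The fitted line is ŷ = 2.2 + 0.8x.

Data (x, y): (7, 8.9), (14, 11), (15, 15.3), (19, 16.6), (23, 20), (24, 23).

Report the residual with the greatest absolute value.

e = -2.4

x=7: ŷ = 2.2 + 0.8·7 = 7.8; e = 8.9 − 7.8 = 1.1
x=14: ŷ = 2.2 + 0.8·14 = 13.4; e = 11 − 13.4 = -2.4
x=15: ŷ = 2.2 + 0.8·15 = 14.2; e = 15.3 − 14.2 = 1.1
x=19: ŷ = 2.2 + 0.8·19 = 17.4; e = 16.6 − 17.4 = -0.8
x=23: ŷ = 2.2 + 0.8·23 = 20.6; e = 20 − 20.6 = -0.6
x=24: ŷ = 2.2 + 0.8·24 = 21.4; e = 23 − 21.4 = 1.6
Largest |e| is 2.4 at x = 14, residual -2.4.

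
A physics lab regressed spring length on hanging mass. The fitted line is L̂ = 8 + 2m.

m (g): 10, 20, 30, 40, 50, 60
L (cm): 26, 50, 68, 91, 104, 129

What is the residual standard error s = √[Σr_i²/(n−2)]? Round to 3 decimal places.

m=10: L̂ = 8 + 2·10 = 28; r = 26 − 28 = -2
m=20: L̂ = 8 + 2·20 = 48; r = 50 − 48 = 2
m=30: L̂ = 8 + 2·30 = 68; r = 68 − 68 = 0
m=40: L̂ = 8 + 2·40 = 88; r = 91 − 88 = 3
m=50: L̂ = 8 + 2·50 = 108; r = 104 − 108 = -4
m=60: L̂ = 8 + 2·60 = 128; r = 129 − 128 = 1
SSE = 4 + 4 + 0 + 9 + 16 + 1 = 34
s = √(34/4) = √8.5 ≈ 2.915

s = 2.915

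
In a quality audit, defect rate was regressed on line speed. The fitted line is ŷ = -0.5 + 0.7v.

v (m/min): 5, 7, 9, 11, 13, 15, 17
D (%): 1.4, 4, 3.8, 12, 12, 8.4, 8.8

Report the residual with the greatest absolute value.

v=5: ŷ = -0.5 + 0.7·5 = 3; e = 1.4 − 3 = -1.6
v=7: ŷ = -0.5 + 0.7·7 = 4.4; e = 4 − 4.4 = -0.4
v=9: ŷ = -0.5 + 0.7·9 = 5.8; e = 3.8 − 5.8 = -2
v=11: ŷ = -0.5 + 0.7·11 = 7.2; e = 12 − 7.2 = 4.8
v=13: ŷ = -0.5 + 0.7·13 = 8.6; e = 12 − 8.6 = 3.4
v=15: ŷ = -0.5 + 0.7·15 = 10; e = 8.4 − 10 = -1.6
v=17: ŷ = -0.5 + 0.7·17 = 11.4; e = 8.8 − 11.4 = -2.6
Largest |e| is 4.8 at v = 11, residual 4.8.

e = 4.8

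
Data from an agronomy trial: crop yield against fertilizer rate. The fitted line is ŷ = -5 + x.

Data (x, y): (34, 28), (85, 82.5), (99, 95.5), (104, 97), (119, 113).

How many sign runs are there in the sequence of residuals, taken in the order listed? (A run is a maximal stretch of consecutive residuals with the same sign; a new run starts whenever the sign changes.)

x=34: ŷ = -5 + 34 = 29; e = 28 − 29 = -1
x=85: ŷ = -5 + 85 = 80; e = 82.5 − 80 = 2.5
x=99: ŷ = -5 + 99 = 94; e = 95.5 − 94 = 1.5
x=104: ŷ = -5 + 104 = 99; e = 97 − 99 = -2
x=119: ŷ = -5 + 119 = 114; e = 113 − 114 = -1
Signs: − + + − −
Runs: −×1, +×2, −×2 → 3

3 runs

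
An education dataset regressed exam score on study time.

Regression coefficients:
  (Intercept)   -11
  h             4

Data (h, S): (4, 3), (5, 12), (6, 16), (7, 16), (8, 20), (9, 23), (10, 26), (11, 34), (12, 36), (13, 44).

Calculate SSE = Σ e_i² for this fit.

SSE = 48

h=4: ŷ = -11 + 4·4 = 5; e = 3 − 5 = -2
h=5: ŷ = -11 + 4·5 = 9; e = 12 − 9 = 3
h=6: ŷ = -11 + 4·6 = 13; e = 16 − 13 = 3
h=7: ŷ = -11 + 4·7 = 17; e = 16 − 17 = -1
h=8: ŷ = -11 + 4·8 = 21; e = 20 − 21 = -1
h=9: ŷ = -11 + 4·9 = 25; e = 23 − 25 = -2
h=10: ŷ = -11 + 4·10 = 29; e = 26 − 29 = -3
h=11: ŷ = -11 + 4·11 = 33; e = 34 − 33 = 1
h=12: ŷ = -11 + 4·12 = 37; e = 36 − 37 = -1
h=13: ŷ = -11 + 4·13 = 41; e = 44 − 41 = 3
SSE = 4 + 9 + 9 + 1 + 1 + 4 + 9 + 1 + 1 + 9 = 48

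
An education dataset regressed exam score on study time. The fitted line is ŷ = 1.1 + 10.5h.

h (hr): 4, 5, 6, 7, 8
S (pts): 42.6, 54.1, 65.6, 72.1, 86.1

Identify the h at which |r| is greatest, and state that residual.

h=4: ŷ = 1.1 + 10.5·4 = 43.1; r = 42.6 − 43.1 = -0.5
h=5: ŷ = 1.1 + 10.5·5 = 53.6; r = 54.1 − 53.6 = 0.5
h=6: ŷ = 1.1 + 10.5·6 = 64.1; r = 65.6 − 64.1 = 1.5
h=7: ŷ = 1.1 + 10.5·7 = 74.6; r = 72.1 − 74.6 = -2.5
h=8: ŷ = 1.1 + 10.5·8 = 85.1; r = 86.1 − 85.1 = 1
Largest |r| is 2.5 at h = 7, residual -2.5.

h = 7, r = -2.5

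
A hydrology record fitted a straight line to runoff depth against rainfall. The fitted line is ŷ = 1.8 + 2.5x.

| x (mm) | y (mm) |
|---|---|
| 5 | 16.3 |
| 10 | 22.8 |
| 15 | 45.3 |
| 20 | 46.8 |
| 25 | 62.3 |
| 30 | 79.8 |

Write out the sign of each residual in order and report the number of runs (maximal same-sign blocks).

x=5: ŷ = 1.8 + 2.5·5 = 14.3; r = 16.3 − 14.3 = 2
x=10: ŷ = 1.8 + 2.5·10 = 26.8; r = 22.8 − 26.8 = -4
x=15: ŷ = 1.8 + 2.5·15 = 39.3; r = 45.3 − 39.3 = 6
x=20: ŷ = 1.8 + 2.5·20 = 51.8; r = 46.8 − 51.8 = -5
x=25: ŷ = 1.8 + 2.5·25 = 64.3; r = 62.3 − 64.3 = -2
x=30: ŷ = 1.8 + 2.5·30 = 76.8; r = 79.8 − 76.8 = 3
Signs: + − + − − +
Runs: +×1, −×1, +×1, −×2, +×1 → 5

5 runs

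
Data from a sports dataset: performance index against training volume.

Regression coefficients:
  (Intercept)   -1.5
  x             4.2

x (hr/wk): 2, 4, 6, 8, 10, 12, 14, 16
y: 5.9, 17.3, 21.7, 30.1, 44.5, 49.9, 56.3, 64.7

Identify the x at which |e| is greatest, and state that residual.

x=2: ŷ = -1.5 + 4.2·2 = 6.9; e = 5.9 − 6.9 = -1
x=4: ŷ = -1.5 + 4.2·4 = 15.3; e = 17.3 − 15.3 = 2
x=6: ŷ = -1.5 + 4.2·6 = 23.7; e = 21.7 − 23.7 = -2
x=8: ŷ = -1.5 + 4.2·8 = 32.1; e = 30.1 − 32.1 = -2
x=10: ŷ = -1.5 + 4.2·10 = 40.5; e = 44.5 − 40.5 = 4
x=12: ŷ = -1.5 + 4.2·12 = 48.9; e = 49.9 − 48.9 = 1
x=14: ŷ = -1.5 + 4.2·14 = 57.3; e = 56.3 − 57.3 = -1
x=16: ŷ = -1.5 + 4.2·16 = 65.7; e = 64.7 − 65.7 = -1
Largest |e| is 4 at x = 10, residual 4.

x = 10, e = 4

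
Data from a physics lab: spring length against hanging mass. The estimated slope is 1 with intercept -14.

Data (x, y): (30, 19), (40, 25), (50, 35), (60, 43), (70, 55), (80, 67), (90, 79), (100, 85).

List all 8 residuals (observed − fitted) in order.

x=30: ŷ = -14 + 30 = 16; r = 19 − 16 = 3
x=40: ŷ = -14 + 40 = 26; r = 25 − 26 = -1
x=50: ŷ = -14 + 50 = 36; r = 35 − 36 = -1
x=60: ŷ = -14 + 60 = 46; r = 43 − 46 = -3
x=70: ŷ = -14 + 70 = 56; r = 55 − 56 = -1
x=80: ŷ = -14 + 80 = 66; r = 67 − 66 = 1
x=90: ŷ = -14 + 90 = 76; r = 79 − 76 = 3
x=100: ŷ = -14 + 100 = 86; r = 85 − 86 = -1

3, -1, -1, -3, -1, 1, 3, -1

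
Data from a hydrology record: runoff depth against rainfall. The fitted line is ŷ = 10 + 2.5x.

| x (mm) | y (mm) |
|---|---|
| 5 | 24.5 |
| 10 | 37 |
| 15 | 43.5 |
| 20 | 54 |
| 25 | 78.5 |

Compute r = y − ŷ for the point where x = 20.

ŷ = 10 + 2.5·20 = 60
r = 54 − 60 = -6

r = -6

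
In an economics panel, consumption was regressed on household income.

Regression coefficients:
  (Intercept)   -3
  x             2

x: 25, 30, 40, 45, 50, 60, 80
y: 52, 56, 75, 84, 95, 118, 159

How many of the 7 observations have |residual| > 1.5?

x=25: ŷ = -3 + 2·25 = 47; r = 52 − 47 = 5
x=30: ŷ = -3 + 2·30 = 57; r = 56 − 57 = -1
x=40: ŷ = -3 + 2·40 = 77; r = 75 − 77 = -2
x=45: ŷ = -3 + 2·45 = 87; r = 84 − 87 = -3
x=50: ŷ = -3 + 2·50 = 97; r = 95 − 97 = -2
x=60: ŷ = -3 + 2·60 = 117; r = 118 − 117 = 1
x=80: ŷ = -3 + 2·80 = 157; r = 159 − 157 = 2
|r| > 1.5: x=25 (|r|=5), x=40 (|r|=2), x=45 (|r|=3), x=50 (|r|=2), x=80 (|r|=2) → 5

5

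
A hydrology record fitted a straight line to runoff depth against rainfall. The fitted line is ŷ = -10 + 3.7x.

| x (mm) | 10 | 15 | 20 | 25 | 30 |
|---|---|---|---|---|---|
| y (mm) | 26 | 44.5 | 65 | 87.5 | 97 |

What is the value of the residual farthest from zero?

r = 5

x=10: ŷ = -10 + 3.7·10 = 27; r = 26 − 27 = -1
x=15: ŷ = -10 + 3.7·15 = 45.5; r = 44.5 − 45.5 = -1
x=20: ŷ = -10 + 3.7·20 = 64; r = 65 − 64 = 1
x=25: ŷ = -10 + 3.7·25 = 82.5; r = 87.5 − 82.5 = 5
x=30: ŷ = -10 + 3.7·30 = 101; r = 97 − 101 = -4
Largest |r| is 5 at x = 25, residual 5.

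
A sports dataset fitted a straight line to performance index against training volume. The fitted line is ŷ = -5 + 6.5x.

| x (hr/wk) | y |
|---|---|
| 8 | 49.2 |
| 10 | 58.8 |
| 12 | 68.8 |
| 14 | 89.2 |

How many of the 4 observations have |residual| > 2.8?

x=8: ŷ = -5 + 6.5·8 = 47; r = 49.2 − 47 = 2.2
x=10: ŷ = -5 + 6.5·10 = 60; r = 58.8 − 60 = -1.2
x=12: ŷ = -5 + 6.5·12 = 73; r = 68.8 − 73 = -4.2
x=14: ŷ = -5 + 6.5·14 = 86; r = 89.2 − 86 = 3.2
|r| > 2.8: x=12 (|r|=4.2), x=14 (|r|=3.2) → 2

2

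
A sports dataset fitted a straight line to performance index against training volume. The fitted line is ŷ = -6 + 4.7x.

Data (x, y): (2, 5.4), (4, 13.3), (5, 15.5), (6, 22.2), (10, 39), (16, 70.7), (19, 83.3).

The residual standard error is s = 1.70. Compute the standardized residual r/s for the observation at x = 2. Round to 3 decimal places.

1.176

ŷ = -6 + 4.7·2 = 3.4
r = 5.4 − 3.4 = 2
r/s = 2 / 1.70 = 1.176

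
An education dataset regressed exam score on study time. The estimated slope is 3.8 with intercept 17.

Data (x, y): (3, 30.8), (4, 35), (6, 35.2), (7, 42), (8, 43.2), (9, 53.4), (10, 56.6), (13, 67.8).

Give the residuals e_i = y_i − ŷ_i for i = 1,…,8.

x=3: ŷ = 17 + 3.8·3 = 28.4; e = 30.8 − 28.4 = 2.4
x=4: ŷ = 17 + 3.8·4 = 32.2; e = 35 − 32.2 = 2.8
x=6: ŷ = 17 + 3.8·6 = 39.8; e = 35.2 − 39.8 = -4.6
x=7: ŷ = 17 + 3.8·7 = 43.6; e = 42 − 43.6 = -1.6
x=8: ŷ = 17 + 3.8·8 = 47.4; e = 43.2 − 47.4 = -4.2
x=9: ŷ = 17 + 3.8·9 = 51.2; e = 53.4 − 51.2 = 2.2
x=10: ŷ = 17 + 3.8·10 = 55; e = 56.6 − 55 = 1.6
x=13: ŷ = 17 + 3.8·13 = 66.4; e = 67.8 − 66.4 = 1.4

2.4, 2.8, -4.6, -1.6, -4.2, 2.2, 1.6, 1.4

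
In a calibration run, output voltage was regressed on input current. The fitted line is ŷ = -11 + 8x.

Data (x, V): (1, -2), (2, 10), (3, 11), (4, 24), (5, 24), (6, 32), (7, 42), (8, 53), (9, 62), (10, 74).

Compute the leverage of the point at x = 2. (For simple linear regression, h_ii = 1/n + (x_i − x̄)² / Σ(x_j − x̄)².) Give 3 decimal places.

h = 0.248

x̄ = (1 + 2 + 3 + 4 + 5 + 6 + 7 + 8 + 9 + 10)/10 = 5.5
Σ(x − x̄)² = 20.25 + 12.25 + 6.25 + 2.25 + 0.25 + 0.25 + 2.25 + 6.25 + 12.25 + 20.25 = 82.5
h = 1/10 + (-3.5)²/82.5 = 0.1 + 0.148485 = 0.248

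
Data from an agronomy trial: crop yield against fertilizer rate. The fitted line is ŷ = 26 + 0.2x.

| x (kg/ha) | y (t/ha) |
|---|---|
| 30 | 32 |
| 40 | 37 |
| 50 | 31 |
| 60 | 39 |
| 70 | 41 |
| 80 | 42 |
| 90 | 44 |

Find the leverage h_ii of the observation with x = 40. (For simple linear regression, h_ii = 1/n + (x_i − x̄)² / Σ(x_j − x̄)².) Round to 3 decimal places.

x̄ = (30 + 40 + 50 + 60 + 70 + 80 + 90)/7 = 60
Σ(x − x̄)² = 900 + 400 + 100 + 0 + 100 + 400 + 900 = 2800
h = 1/7 + (-20)²/2800 = 0.142857 + 0.142857 = 0.286

h = 0.286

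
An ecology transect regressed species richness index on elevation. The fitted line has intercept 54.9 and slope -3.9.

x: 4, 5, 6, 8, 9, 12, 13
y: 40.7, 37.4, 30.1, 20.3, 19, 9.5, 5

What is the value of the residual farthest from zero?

x=4: ŷ = 54.9 − 3.9·4 = 39.3; e = 40.7 − 39.3 = 1.4
x=5: ŷ = 54.9 − 3.9·5 = 35.4; e = 37.4 − 35.4 = 2
x=6: ŷ = 54.9 − 3.9·6 = 31.5; e = 30.1 − 31.5 = -1.4
x=8: ŷ = 54.9 − 3.9·8 = 23.7; e = 20.3 − 23.7 = -3.4
x=9: ŷ = 54.9 − 3.9·9 = 19.8; e = 19 − 19.8 = -0.8
x=12: ŷ = 54.9 − 3.9·12 = 8.1; e = 9.5 − 8.1 = 1.4
x=13: ŷ = 54.9 − 3.9·13 = 4.2; e = 5 − 4.2 = 0.8
Largest |e| is 3.4 at x = 8, residual -3.4.

e = -3.4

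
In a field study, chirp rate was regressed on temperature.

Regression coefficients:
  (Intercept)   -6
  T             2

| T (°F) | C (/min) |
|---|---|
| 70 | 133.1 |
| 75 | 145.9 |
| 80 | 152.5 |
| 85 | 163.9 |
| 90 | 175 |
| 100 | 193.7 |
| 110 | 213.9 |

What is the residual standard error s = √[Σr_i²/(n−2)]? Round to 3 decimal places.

T=70: Ĉ = -6 + 2·70 = 134; r = 133.1 − 134 = -0.9
T=75: Ĉ = -6 + 2·75 = 144; r = 145.9 − 144 = 1.9
T=80: Ĉ = -6 + 2·80 = 154; r = 152.5 − 154 = -1.5
T=85: Ĉ = -6 + 2·85 = 164; r = 163.9 − 164 = -0.1
T=90: Ĉ = -6 + 2·90 = 174; r = 175 − 174 = 1
T=100: Ĉ = -6 + 2·100 = 194; r = 193.7 − 194 = -0.3
T=110: Ĉ = -6 + 2·110 = 214; r = 213.9 − 214 = -0.1
SSE = 0.81 + 3.61 + 2.25 + 0.01 + 1 + 0.09 + 0.01 = 7.78
s = √(7.78/5) = √1.556 ≈ 1.247

s = 1.247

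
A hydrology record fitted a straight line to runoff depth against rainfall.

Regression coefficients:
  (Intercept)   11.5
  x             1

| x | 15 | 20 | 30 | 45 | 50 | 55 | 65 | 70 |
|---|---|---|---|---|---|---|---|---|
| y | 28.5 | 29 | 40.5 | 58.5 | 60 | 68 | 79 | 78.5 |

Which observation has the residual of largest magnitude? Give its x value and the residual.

x = 70, r = -3

x=15: ŷ = 11.5 + 15 = 26.5; r = 28.5 − 26.5 = 2
x=20: ŷ = 11.5 + 20 = 31.5; r = 29 − 31.5 = -2.5
x=30: ŷ = 11.5 + 30 = 41.5; r = 40.5 − 41.5 = -1
x=45: ŷ = 11.5 + 45 = 56.5; r = 58.5 − 56.5 = 2
x=50: ŷ = 11.5 + 50 = 61.5; r = 60 − 61.5 = -1.5
x=55: ŷ = 11.5 + 55 = 66.5; r = 68 − 66.5 = 1.5
x=65: ŷ = 11.5 + 65 = 76.5; r = 79 − 76.5 = 2.5
x=70: ŷ = 11.5 + 70 = 81.5; r = 78.5 − 81.5 = -3
Largest |r| is 3 at x = 70, residual -3.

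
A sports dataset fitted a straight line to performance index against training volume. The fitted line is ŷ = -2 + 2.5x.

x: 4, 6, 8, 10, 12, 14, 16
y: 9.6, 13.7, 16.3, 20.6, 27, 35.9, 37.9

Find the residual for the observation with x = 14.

r = 2.9

ŷ = -2 + 2.5·14 = 33
r = 35.9 − 33 = 2.9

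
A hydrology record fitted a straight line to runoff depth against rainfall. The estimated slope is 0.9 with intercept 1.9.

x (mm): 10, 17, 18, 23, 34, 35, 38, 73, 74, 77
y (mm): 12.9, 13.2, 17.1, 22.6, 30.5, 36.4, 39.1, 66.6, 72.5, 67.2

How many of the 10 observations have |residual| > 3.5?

x=10: ŷ = 1.9 + 0.9·10 = 10.9; r = 12.9 − 10.9 = 2
x=17: ŷ = 1.9 + 0.9·17 = 17.2; r = 13.2 − 17.2 = -4
x=18: ŷ = 1.9 + 0.9·18 = 18.1; r = 17.1 − 18.1 = -1
x=23: ŷ = 1.9 + 0.9·23 = 22.6; r = 22.6 − 22.6 = 0
x=34: ŷ = 1.9 + 0.9·34 = 32.5; r = 30.5 − 32.5 = -2
x=35: ŷ = 1.9 + 0.9·35 = 33.4; r = 36.4 − 33.4 = 3
x=38: ŷ = 1.9 + 0.9·38 = 36.1; r = 39.1 − 36.1 = 3
x=73: ŷ = 1.9 + 0.9·73 = 67.6; r = 66.6 − 67.6 = -1
x=74: ŷ = 1.9 + 0.9·74 = 68.5; r = 72.5 − 68.5 = 4
x=77: ŷ = 1.9 + 0.9·77 = 71.2; r = 67.2 − 71.2 = -4
|r| > 3.5: x=17 (|r|=4), x=74 (|r|=4), x=77 (|r|=4) → 3

3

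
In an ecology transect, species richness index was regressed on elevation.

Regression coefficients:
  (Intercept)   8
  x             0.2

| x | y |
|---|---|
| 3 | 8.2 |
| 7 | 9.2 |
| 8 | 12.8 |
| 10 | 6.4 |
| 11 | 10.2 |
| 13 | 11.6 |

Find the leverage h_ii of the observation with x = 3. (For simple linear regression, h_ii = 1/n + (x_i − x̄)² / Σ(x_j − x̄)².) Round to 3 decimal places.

x̄ = (3 + 7 + 8 + 10 + 11 + 13)/6 = 8.66667
Σ(x − x̄)² = 32.1111 + 2.77778 + 0.444444 + 1.77778 + 5.44444 + 18.7778 = 61.3333
h = 1/6 + (-5.66667)²/61.3333 = 0.166667 + 0.523551 = 0.690

h = 0.690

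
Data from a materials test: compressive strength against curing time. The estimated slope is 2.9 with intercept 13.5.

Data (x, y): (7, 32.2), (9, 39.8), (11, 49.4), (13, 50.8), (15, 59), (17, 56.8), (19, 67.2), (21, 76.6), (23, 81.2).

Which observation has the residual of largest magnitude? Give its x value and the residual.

x = 17, r = -6

x=7: ŷ = 13.5 + 2.9·7 = 33.8; r = 32.2 − 33.8 = -1.6
x=9: ŷ = 13.5 + 2.9·9 = 39.6; r = 39.8 − 39.6 = 0.2
x=11: ŷ = 13.5 + 2.9·11 = 45.4; r = 49.4 − 45.4 = 4
x=13: ŷ = 13.5 + 2.9·13 = 51.2; r = 50.8 − 51.2 = -0.4
x=15: ŷ = 13.5 + 2.9·15 = 57; r = 59 − 57 = 2
x=17: ŷ = 13.5 + 2.9·17 = 62.8; r = 56.8 − 62.8 = -6
x=19: ŷ = 13.5 + 2.9·19 = 68.6; r = 67.2 − 68.6 = -1.4
x=21: ŷ = 13.5 + 2.9·21 = 74.4; r = 76.6 − 74.4 = 2.2
x=23: ŷ = 13.5 + 2.9·23 = 80.2; r = 81.2 − 80.2 = 1
Largest |r| is 6 at x = 17, residual -6.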